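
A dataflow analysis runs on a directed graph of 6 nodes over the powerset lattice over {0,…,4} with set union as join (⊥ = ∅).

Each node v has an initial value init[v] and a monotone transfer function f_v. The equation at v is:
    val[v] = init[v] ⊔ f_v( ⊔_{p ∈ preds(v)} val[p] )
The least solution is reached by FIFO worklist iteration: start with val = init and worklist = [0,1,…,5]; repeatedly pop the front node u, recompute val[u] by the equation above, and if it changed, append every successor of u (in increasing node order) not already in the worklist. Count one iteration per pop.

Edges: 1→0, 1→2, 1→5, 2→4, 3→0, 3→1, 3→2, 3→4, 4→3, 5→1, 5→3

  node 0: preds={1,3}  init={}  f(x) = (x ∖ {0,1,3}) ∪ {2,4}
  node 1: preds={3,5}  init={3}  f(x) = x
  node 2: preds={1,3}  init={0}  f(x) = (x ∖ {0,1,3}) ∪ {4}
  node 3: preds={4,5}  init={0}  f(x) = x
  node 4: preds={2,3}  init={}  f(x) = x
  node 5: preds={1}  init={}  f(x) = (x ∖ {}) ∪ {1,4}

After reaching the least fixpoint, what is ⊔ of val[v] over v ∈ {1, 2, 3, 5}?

{0,1,3,4}

Iteration log — 14 steps:
  step 1. node 0  ⊔preds={0,3}  new={2,4}  old={}  +wl: 
  step 2. node 1  ⊔preds={0}  new={0,3}  old={3}  +wl: 0
  step 3. node 2  ⊔preds={0,3}  new={0,4}  old={0}  +wl: 
  step 4. node 3  ⊔preds={}  new={0}  stable
  step 5. node 4  ⊔preds={0,4}  new={0,4}  old={}  +wl: 3
  step 6. node 5  ⊔preds={0,3}  new={0,1,3,4}  old={}  +wl: 1
  step 7. node 0  ⊔preds={0,3}  new={2,4}  stable
  step 8. node 3  ⊔preds={0,1,3,4}  new={0,1,3,4}  old={0}  +wl: 0,2,4
  step 9. node 1  ⊔preds={0,1,3,4}  new={0,1,3,4}  old={0,3}  +wl: 5
  step 10. node 0  ⊔preds={0,1,3,4}  new={2,4}  stable
  step 11. node 2  ⊔preds={0,1,3,4}  new={0,4}  stable
  step 12. node 4  ⊔preds={0,1,3,4}  new={0,1,3,4}  old={0,4}  +wl: 3
  step 13. node 5  ⊔preds={0,1,3,4}  new={0,1,3,4}  stable
  step 14. node 3  ⊔preds={0,1,3,4}  new={0,1,3,4}  stable

Least fixpoint reached:
  node 0: {2,4}
  node 1: {0,1,3,4}
  node 2: {0,4}
  node 3: {0,1,3,4}
  node 4: {0,1,3,4}
  node 5: {0,1,3,4}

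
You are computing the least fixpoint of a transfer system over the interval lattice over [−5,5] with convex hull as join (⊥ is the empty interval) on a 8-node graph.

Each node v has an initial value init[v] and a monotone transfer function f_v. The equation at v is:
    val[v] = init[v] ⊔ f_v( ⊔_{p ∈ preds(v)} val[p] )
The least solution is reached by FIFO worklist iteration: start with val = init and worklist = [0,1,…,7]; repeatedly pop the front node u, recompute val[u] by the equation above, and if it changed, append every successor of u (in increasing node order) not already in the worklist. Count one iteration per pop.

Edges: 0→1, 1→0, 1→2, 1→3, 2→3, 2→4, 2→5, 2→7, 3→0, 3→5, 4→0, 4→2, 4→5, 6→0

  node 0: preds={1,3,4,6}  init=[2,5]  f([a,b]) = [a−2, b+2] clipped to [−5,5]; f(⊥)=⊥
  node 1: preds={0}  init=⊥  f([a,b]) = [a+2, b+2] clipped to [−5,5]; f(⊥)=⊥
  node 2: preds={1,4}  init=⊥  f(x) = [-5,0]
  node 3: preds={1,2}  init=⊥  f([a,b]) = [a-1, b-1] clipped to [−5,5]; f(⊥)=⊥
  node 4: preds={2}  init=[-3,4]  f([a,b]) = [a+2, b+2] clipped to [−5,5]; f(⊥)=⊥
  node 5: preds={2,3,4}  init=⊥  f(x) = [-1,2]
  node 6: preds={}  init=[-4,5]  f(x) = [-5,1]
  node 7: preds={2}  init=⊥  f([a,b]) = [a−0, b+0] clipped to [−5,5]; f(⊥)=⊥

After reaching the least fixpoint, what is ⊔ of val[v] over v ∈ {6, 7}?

[-5,5]

Worklist (9 pops):
  #1 pop 0: in=[-4,5] → [-5,5] (was [2,5]); enqueue []
  #2 pop 1: in=[-5,5] → [-3,5] (was ⊥); enqueue [0]
  #3 pop 2: in=[-3,5] → [-5,0] (was ⊥); enqueue []
  #4 pop 3: in=[-5,5] → [-5,4] (was ⊥); enqueue []
  #5 pop 4: in=[-5,0] → [-3,4] (no change)
  #6 pop 5: in=[-5,4] → [-1,2] (was ⊥); enqueue []
  #7 pop 6: in=⊥ → [-5,5] (was [-4,5]); enqueue []
  #8 pop 7: in=[-5,0] → [-5,0] (was ⊥); enqueue []
  #9 pop 0: in=[-5,5] → [-5,5] (no change)

Fixpoint:
  val[0] = [-5,5]
  val[1] = [-3,5]
  val[2] = [-5,0]
  val[3] = [-5,4]
  val[4] = [-3,4]
  val[5] = [-1,2]
  val[6] = [-5,5]
  val[7] = [-5,0]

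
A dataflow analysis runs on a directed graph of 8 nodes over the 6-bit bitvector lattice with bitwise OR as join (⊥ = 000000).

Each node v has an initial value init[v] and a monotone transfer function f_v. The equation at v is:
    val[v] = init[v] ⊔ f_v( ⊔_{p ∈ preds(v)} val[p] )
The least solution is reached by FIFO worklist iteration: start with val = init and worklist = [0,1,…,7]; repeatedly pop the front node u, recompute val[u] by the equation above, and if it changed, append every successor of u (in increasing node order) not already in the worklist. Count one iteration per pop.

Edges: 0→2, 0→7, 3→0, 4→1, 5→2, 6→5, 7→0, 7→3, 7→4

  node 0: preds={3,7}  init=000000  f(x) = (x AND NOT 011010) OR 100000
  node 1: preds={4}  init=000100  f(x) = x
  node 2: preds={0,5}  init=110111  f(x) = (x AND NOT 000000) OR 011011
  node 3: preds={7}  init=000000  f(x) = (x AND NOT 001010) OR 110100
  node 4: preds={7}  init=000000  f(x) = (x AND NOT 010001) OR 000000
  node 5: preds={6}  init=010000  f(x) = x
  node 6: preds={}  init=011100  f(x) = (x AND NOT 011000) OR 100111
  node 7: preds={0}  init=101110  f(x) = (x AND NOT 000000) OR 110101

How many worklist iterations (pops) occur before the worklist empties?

17

Iteration log — 17 steps:
  step 1. node 0  ⊔preds=101110  new=100100  old=000000  +wl: 
  step 2. node 1  ⊔preds=000000  new=000100  stable
  step 3. node 2  ⊔preds=110100  new=111111  old=110111  +wl: 
  step 4. node 3  ⊔preds=101110  new=110100  old=000000  +wl: 0
  step 5. node 4  ⊔preds=101110  new=101110  old=000000  +wl: 1
  step 6. node 5  ⊔preds=011100  new=011100  old=010000  +wl: 2
  step 7. node 6  ⊔preds=000000  new=111111  old=011100  +wl: 5
  step 8. node 7  ⊔preds=100100  new=111111  old=101110  +wl: 3,4
  step 9. node 0  ⊔preds=111111  new=100101  old=100100  +wl: 7
  step 10. node 1  ⊔preds=101110  new=101110  old=000100  +wl: 
  step 11. node 2  ⊔preds=111101  new=111111  stable
  step 12. node 5  ⊔preds=111111  new=111111  old=011100  +wl: 2
  step 13. node 3  ⊔preds=111111  new=110101  old=110100  +wl: 0
  step 14. node 4  ⊔preds=111111  new=101110  stable
  step 15. node 7  ⊔preds=100101  new=111111  stable
  step 16. node 2  ⊔preds=111111  new=111111  stable
  step 17. node 0  ⊔preds=111111  new=100101  stable

Least fixpoint reached:
  node 0: 100101
  node 1: 101110
  node 2: 111111
  node 3: 110101
  node 4: 101110
  node 5: 111111
  node 6: 111111
  node 7: 111111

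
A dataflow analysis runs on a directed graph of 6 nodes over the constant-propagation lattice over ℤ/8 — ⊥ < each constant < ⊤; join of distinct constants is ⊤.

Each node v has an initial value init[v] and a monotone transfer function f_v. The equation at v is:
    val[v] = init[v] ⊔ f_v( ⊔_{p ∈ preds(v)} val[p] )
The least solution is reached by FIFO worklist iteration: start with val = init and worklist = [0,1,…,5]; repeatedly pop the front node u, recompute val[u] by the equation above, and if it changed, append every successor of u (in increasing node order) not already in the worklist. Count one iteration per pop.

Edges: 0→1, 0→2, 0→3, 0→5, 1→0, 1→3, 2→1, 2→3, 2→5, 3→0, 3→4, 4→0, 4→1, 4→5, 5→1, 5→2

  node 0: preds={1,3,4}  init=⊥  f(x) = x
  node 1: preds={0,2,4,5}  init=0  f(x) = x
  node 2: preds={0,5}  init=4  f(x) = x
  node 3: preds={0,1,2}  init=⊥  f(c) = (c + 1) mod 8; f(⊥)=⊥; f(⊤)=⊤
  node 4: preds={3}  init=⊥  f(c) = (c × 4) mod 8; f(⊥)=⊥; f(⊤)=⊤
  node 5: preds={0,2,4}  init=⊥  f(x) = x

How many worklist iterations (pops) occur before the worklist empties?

Trace (11 dequeues):
  [1] u=0 | in 0 | out 0 | prev ⊥ | push {}
  [2] u=1 | in ⊤ | out ⊤ | prev 0 | push {0}
  [3] u=2 | in 0 | out ⊤ | prev 4 | push {1}
  [4] u=3 | in ⊤ | out ⊤ | prev ⊥ | push {}
  [5] u=4 | in ⊤ | out ⊤ | prev ⊥ | push {}
  [6] u=5 | in ⊤ | out ⊤ | prev ⊥ | push {2}
  [7] u=0 | in ⊤ | out ⊤ | prev 0 | push {3,5}
  [8] u=1 | in ⊤ | out ⊤ | ==
  [9] u=2 | in ⊤ | out ⊤ | ==
  [10] u=3 | in ⊤ | out ⊤ | ==
  [11] u=5 | in ⊤ | out ⊤ | ==

Converged values:
  [0] ⊤
  [1] ⊤
  [2] ⊤
  [3] ⊤
  [4] ⊤
  [5] ⊤

11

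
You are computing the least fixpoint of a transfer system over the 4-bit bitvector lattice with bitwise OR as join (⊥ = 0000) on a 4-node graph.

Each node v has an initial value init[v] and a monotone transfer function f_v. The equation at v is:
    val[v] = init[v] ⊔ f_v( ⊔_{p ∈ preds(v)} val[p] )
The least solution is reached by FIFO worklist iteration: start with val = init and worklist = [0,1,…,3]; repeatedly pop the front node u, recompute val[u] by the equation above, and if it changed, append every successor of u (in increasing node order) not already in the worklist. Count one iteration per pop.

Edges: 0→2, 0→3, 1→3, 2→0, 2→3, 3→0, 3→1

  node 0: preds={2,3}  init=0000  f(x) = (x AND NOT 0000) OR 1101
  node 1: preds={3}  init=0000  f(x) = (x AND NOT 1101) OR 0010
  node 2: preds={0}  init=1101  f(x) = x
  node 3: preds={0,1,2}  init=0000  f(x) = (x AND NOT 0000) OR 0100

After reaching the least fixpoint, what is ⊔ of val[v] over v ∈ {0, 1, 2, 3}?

1111

Worklist (9 pops):
  #1 pop 0: in=1101 → 1101 (was 0000); enqueue []
  #2 pop 1: in=0000 → 0010 (was 0000); enqueue []
  #3 pop 2: in=1101 → 1101 (no change)
  #4 pop 3: in=1111 → 1111 (was 0000); enqueue [0,1]
  #5 pop 0: in=1111 → 1111 (was 1101); enqueue [2,3]
  #6 pop 1: in=1111 → 0010 (no change)
  #7 pop 2: in=1111 → 1111 (was 1101); enqueue [0]
  #8 pop 3: in=1111 → 1111 (no change)
  #9 pop 0: in=1111 → 1111 (no change)

Fixpoint:
  val[0] = 1111
  val[1] = 0010
  val[2] = 1111
  val[3] = 1111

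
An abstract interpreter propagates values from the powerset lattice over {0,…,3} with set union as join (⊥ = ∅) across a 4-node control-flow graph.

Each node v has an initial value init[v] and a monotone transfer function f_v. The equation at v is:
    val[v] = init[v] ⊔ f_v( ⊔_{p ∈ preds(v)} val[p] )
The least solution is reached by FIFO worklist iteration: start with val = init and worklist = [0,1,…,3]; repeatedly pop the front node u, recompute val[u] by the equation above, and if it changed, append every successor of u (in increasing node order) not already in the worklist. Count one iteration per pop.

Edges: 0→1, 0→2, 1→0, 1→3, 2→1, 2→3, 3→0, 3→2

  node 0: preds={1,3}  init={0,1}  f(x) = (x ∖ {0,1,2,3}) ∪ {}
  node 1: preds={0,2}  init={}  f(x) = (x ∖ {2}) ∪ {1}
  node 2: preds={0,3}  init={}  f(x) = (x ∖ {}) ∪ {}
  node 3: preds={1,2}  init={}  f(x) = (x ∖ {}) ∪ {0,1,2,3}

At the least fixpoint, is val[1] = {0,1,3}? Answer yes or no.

Worklist (10 pops):
  #1 pop 0: in={} → {0,1} (no change)
  #2 pop 1: in={0,1} → {0,1} (was {}); enqueue [0]
  #3 pop 2: in={0,1} → {0,1} (was {}); enqueue [1]
  #4 pop 3: in={0,1} → {0,1,2,3} (was {}); enqueue [2]
  #5 pop 0: in={0,1,2,3} → {0,1} (no change)
  #6 pop 1: in={0,1} → {0,1} (no change)
  #7 pop 2: in={0,1,2,3} → {0,1,2,3} (was {0,1}); enqueue [1,3]
  #8 pop 1: in={0,1,2,3} → {0,1,3} (was {0,1}); enqueue [0]
  #9 pop 3: in={0,1,2,3} → {0,1,2,3} (no change)
  #10 pop 0: in={0,1,2,3} → {0,1} (no change)

Fixpoint:
  val[0] = {0,1}
  val[1] = {0,1,3}
  val[2] = {0,1,2,3}
  val[3] = {0,1,2,3}

yes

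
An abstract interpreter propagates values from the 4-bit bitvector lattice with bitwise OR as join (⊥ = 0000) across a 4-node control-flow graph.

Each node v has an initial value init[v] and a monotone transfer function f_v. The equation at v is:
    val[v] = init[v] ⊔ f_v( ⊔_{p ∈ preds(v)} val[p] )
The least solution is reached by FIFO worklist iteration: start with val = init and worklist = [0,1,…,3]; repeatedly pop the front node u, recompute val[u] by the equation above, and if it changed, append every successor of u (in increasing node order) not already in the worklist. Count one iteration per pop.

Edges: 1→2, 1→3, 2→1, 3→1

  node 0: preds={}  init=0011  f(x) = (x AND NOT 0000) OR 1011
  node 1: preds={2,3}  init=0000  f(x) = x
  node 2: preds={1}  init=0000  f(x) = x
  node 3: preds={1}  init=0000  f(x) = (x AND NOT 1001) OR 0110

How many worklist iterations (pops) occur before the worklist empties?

8

Worklist (8 pops):
  #1 pop 0: in=0000 → 1011 (was 0011); enqueue []
  #2 pop 1: in=0000 → 0000 (no change)
  #3 pop 2: in=0000 → 0000 (no change)
  #4 pop 3: in=0000 → 0110 (was 0000); enqueue [1]
  #5 pop 1: in=0110 → 0110 (was 0000); enqueue [2,3]
  #6 pop 2: in=0110 → 0110 (was 0000); enqueue [1]
  #7 pop 3: in=0110 → 0110 (no change)
  #8 pop 1: in=0110 → 0110 (no change)

Fixpoint:
  val[0] = 1011
  val[1] = 0110
  val[2] = 0110
  val[3] = 0110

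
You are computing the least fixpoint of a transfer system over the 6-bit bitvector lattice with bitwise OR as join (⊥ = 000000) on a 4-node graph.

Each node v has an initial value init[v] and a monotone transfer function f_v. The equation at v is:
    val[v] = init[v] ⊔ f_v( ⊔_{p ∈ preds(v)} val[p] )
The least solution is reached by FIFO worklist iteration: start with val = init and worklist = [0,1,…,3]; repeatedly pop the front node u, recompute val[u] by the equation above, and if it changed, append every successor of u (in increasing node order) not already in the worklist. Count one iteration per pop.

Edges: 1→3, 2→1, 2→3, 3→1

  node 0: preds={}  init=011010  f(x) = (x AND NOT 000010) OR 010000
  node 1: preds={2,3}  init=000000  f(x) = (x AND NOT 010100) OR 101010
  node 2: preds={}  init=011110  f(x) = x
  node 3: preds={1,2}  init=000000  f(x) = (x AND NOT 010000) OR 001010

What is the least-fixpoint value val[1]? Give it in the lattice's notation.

101010

Iteration log — 5 steps:
  step 1. node 0  ⊔preds=000000  new=011010  stable
  step 2. node 1  ⊔preds=011110  new=101010  old=000000  +wl: 
  step 3. node 2  ⊔preds=000000  new=011110  stable
  step 4. node 3  ⊔preds=111110  new=101110  old=000000  +wl: 1
  step 5. node 1  ⊔preds=111110  new=101010  stable

Least fixpoint reached:
  node 0: 011010
  node 1: 101010
  node 2: 011110
  node 3: 101110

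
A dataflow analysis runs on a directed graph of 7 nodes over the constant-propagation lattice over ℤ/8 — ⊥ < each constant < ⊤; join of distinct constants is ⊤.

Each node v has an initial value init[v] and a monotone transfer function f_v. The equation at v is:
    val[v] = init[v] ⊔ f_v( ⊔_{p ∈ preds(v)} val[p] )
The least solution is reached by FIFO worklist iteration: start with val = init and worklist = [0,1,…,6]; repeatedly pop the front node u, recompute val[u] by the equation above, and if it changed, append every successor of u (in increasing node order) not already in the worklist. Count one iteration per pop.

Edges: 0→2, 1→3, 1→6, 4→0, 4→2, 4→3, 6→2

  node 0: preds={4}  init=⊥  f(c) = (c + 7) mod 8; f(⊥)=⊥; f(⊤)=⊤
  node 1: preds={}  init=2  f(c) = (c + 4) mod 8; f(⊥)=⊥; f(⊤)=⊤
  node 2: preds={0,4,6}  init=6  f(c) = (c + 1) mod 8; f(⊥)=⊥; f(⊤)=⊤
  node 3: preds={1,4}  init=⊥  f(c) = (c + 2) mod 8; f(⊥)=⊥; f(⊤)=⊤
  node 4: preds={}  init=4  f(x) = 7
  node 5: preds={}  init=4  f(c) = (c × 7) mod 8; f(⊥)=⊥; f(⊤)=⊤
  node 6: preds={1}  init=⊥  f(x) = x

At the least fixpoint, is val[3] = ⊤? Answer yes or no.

Iteration log — 10 steps:
  step 1. node 0  ⊔preds=4  new=3  old=⊥  +wl: 
  step 2. node 1  ⊔preds=⊥  new=2  stable
  step 3. node 2  ⊔preds=⊤  new=⊤  old=6  +wl: 
  step 4. node 3  ⊔preds=⊤  new=⊤  old=⊥  +wl: 
  step 5. node 4  ⊔preds=⊥  new=⊤  old=4  +wl: 0,2,3
  step 6. node 5  ⊔preds=⊥  new=4  stable
  step 7. node 6  ⊔preds=2  new=2  old=⊥  +wl: 
  step 8. node 0  ⊔preds=⊤  new=⊤  old=3  +wl: 
  step 9. node 2  ⊔preds=⊤  new=⊤  stable
  step 10. node 3  ⊔preds=⊤  new=⊤  stable

Least fixpoint reached:
  node 0: ⊤
  node 1: 2
  node 2: ⊤
  node 3: ⊤
  node 4: ⊤
  node 5: 4
  node 6: 2

yes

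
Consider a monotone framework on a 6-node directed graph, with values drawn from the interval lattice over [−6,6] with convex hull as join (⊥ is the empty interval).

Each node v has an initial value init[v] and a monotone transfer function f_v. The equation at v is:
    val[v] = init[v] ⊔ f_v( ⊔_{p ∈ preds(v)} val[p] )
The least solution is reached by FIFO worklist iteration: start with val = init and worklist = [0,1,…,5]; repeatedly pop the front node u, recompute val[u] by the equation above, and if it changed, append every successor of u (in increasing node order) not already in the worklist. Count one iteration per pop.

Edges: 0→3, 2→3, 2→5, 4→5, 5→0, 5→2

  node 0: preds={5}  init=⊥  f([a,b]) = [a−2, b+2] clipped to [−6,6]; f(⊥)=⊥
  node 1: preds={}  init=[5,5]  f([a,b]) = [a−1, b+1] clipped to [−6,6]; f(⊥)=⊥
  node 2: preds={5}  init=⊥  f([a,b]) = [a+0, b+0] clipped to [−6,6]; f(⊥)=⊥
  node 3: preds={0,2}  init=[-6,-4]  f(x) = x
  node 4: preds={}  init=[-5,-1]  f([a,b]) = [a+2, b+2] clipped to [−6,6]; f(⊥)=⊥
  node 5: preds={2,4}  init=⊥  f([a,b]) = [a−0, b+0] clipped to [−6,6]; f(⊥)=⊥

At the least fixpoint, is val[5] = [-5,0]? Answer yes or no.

no

Iteration log — 10 steps:
  step 1. node 0  ⊔preds=⊥  new=⊥  stable
  step 2. node 1  ⊔preds=⊥  new=[5,5]  stable
  step 3. node 2  ⊔preds=⊥  new=⊥  stable
  step 4. node 3  ⊔preds=⊥  new=[-6,-4]  stable
  step 5. node 4  ⊔preds=⊥  new=[-5,-1]  stable
  step 6. node 5  ⊔preds=[-5,-1]  new=[-5,-1]  old=⊥  +wl: 0,2
  step 7. node 0  ⊔preds=[-5,-1]  new=[-6,1]  old=⊥  +wl: 3
  step 8. node 2  ⊔preds=[-5,-1]  new=[-5,-1]  old=⊥  +wl: 5
  step 9. node 3  ⊔preds=[-6,1]  new=[-6,1]  old=[-6,-4]  +wl: 
  step 10. node 5  ⊔preds=[-5,-1]  new=[-5,-1]  stable

Least fixpoint reached:
  node 0: [-6,1]
  node 1: [5,5]
  node 2: [-5,-1]
  node 3: [-6,1]
  node 4: [-5,-1]
  node 5: [-5,-1]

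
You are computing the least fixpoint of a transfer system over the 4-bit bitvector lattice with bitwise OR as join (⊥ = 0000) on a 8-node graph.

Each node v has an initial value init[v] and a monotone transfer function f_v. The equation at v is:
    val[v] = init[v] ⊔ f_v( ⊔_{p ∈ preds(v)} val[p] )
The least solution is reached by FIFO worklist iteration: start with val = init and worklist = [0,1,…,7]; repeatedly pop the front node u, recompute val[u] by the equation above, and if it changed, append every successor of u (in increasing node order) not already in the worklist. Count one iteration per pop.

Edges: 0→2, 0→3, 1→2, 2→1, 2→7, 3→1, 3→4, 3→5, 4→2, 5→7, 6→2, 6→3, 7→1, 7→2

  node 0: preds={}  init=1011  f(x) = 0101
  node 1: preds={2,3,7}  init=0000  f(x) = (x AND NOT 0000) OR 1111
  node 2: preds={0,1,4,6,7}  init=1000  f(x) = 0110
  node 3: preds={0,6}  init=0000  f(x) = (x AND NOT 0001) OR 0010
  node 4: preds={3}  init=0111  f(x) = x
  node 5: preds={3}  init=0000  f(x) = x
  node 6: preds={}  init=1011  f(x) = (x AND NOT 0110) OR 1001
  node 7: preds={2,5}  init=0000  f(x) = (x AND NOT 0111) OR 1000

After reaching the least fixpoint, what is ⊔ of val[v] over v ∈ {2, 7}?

Worklist (10 pops):
  #1 pop 0: in=0000 → 1111 (was 1011); enqueue []
  #2 pop 1: in=1000 → 1111 (was 0000); enqueue []
  #3 pop 2: in=1111 → 1110 (was 1000); enqueue [1]
  #4 pop 3: in=1111 → 1110 (was 0000); enqueue []
  #5 pop 4: in=1110 → 1111 (was 0111); enqueue [2]
  #6 pop 5: in=1110 → 1110 (was 0000); enqueue []
  #7 pop 6: in=0000 → 1011 (no change)
  #8 pop 7: in=1110 → 1000 (was 0000); enqueue []
  #9 pop 1: in=1110 → 1111 (no change)
  #10 pop 2: in=1111 → 1110 (no change)

Fixpoint:
  val[0] = 1111
  val[1] = 1111
  val[2] = 1110
  val[3] = 1110
  val[4] = 1111
  val[5] = 1110
  val[6] = 1011
  val[7] = 1000

1110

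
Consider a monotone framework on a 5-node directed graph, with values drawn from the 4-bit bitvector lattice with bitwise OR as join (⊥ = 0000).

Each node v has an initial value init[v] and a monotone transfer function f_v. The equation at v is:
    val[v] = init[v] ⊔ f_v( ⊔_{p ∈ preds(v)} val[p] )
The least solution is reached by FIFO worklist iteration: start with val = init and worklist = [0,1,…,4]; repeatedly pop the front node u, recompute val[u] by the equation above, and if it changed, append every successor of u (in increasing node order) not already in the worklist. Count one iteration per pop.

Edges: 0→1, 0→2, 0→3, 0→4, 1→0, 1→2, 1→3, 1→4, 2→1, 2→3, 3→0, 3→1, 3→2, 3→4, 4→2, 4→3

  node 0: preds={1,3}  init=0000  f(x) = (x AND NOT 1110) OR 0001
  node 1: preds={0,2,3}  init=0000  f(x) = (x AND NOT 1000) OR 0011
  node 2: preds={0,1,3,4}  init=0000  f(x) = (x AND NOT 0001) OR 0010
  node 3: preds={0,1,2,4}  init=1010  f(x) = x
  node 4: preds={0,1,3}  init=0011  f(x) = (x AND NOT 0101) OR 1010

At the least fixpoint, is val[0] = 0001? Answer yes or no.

yes

Iteration log — 9 steps:
  step 1. node 0  ⊔preds=1010  new=0001  old=0000  +wl: 
  step 2. node 1  ⊔preds=1011  new=0011  old=0000  +wl: 0
  step 3. node 2  ⊔preds=1011  new=1010  old=0000  +wl: 1
  step 4. node 3  ⊔preds=1011  new=1011  old=1010  +wl: 2
  step 5. node 4  ⊔preds=1011  new=1011  old=0011  +wl: 3
  step 6. node 0  ⊔preds=1011  new=0001  stable
  step 7. node 1  ⊔preds=1011  new=0011  stable
  step 8. node 2  ⊔preds=1011  new=1010  stable
  step 9. node 3  ⊔preds=1011  new=1011  stable

Least fixpoint reached:
  node 0: 0001
  node 1: 0011
  node 2: 1010
  node 3: 1011
  node 4: 1011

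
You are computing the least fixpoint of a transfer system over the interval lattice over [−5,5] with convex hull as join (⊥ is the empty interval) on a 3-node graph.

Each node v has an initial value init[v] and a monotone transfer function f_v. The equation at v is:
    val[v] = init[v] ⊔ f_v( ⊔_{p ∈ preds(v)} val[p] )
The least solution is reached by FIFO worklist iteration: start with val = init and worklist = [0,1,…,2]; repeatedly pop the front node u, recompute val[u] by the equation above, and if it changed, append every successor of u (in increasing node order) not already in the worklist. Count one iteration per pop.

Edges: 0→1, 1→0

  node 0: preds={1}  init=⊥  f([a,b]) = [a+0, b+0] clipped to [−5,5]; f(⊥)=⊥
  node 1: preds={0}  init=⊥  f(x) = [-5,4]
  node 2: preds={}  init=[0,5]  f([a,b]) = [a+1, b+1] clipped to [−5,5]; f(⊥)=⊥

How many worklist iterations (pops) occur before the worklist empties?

Iteration log — 5 steps:
  step 1. node 0  ⊔preds=⊥  new=⊥  stable
  step 2. node 1  ⊔preds=⊥  new=[-5,4]  old=⊥  +wl: 0
  step 3. node 2  ⊔preds=⊥  new=[0,5]  stable
  step 4. node 0  ⊔preds=[-5,4]  new=[-5,4]  old=⊥  +wl: 1
  step 5. node 1  ⊔preds=[-5,4]  new=[-5,4]  stable

Least fixpoint reached:
  node 0: [-5,4]
  node 1: [-5,4]
  node 2: [0,5]

5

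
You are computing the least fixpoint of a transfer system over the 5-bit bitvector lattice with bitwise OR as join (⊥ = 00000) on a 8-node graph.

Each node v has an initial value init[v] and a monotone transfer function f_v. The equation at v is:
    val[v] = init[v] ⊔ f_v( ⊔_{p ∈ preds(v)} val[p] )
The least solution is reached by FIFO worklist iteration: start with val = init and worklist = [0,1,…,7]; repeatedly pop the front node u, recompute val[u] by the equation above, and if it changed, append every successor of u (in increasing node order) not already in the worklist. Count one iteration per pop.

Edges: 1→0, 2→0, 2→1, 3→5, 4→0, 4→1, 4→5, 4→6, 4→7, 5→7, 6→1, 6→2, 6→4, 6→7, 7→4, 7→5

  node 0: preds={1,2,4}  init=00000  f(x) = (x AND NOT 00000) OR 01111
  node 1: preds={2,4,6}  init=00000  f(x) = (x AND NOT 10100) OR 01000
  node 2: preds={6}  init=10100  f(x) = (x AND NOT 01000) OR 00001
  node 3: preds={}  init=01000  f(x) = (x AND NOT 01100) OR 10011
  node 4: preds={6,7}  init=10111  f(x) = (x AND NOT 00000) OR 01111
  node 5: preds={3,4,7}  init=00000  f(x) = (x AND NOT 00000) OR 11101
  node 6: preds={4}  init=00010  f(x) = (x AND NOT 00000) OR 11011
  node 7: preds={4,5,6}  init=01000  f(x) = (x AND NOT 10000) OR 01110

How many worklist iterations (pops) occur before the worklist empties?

Worklist (13 pops):
  #1 pop 0: in=10111 → 11111 (was 00000); enqueue []
  #2 pop 1: in=10111 → 01011 (was 00000); enqueue [0]
  #3 pop 2: in=00010 → 10111 (was 10100); enqueue [1]
  #4 pop 3: in=00000 → 11011 (was 01000); enqueue []
  #5 pop 4: in=01010 → 11111 (was 10111); enqueue []
  #6 pop 5: in=11111 → 11111 (was 00000); enqueue []
  #7 pop 6: in=11111 → 11111 (was 00010); enqueue [2,4]
  #8 pop 7: in=11111 → 01111 (was 01000); enqueue [5]
  #9 pop 0: in=11111 → 11111 (no change)
  #10 pop 1: in=11111 → 01011 (no change)
  #11 pop 2: in=11111 → 10111 (no change)
  #12 pop 4: in=11111 → 11111 (no change)
  #13 pop 5: in=11111 → 11111 (no change)

Fixpoint:
  val[0] = 11111
  val[1] = 01011
  val[2] = 10111
  val[3] = 11011
  val[4] = 11111
  val[5] = 11111
  val[6] = 11111
  val[7] = 01111

13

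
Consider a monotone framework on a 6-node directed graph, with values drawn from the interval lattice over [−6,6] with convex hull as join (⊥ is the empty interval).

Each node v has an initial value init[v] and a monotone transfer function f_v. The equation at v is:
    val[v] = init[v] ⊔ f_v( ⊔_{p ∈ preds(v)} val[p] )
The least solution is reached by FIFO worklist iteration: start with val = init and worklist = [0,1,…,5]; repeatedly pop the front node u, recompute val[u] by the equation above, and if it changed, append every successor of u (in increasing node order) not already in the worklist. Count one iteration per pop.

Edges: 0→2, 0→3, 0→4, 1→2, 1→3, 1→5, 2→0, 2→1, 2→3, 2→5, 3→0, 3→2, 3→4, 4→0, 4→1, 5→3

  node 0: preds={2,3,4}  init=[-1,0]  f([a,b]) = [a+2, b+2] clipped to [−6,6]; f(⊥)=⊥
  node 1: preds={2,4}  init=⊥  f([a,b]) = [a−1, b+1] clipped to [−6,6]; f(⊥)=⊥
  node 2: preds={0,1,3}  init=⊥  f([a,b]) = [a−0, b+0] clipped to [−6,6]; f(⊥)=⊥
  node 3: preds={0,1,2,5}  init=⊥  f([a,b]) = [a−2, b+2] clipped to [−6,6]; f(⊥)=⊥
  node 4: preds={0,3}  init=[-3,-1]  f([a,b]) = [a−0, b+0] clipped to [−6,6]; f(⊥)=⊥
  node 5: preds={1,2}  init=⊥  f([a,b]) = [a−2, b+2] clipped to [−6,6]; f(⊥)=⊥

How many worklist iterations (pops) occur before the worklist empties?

20

Iteration log — 20 steps:
  step 1. node 0  ⊔preds=[-3,-1]  new=[-1,1]  old=[-1,0]  +wl: 
  step 2. node 1  ⊔preds=[-3,-1]  new=[-4,0]  old=⊥  +wl: 
  step 3. node 2  ⊔preds=[-4,1]  new=[-4,1]  old=⊥  +wl: 0,1
  step 4. node 3  ⊔preds=[-4,1]  new=[-6,3]  old=⊥  +wl: 2
  step 5. node 4  ⊔preds=[-6,3]  new=[-6,3]  old=[-3,-1]  +wl: 
  step 6. node 5  ⊔preds=[-4,1]  new=[-6,3]  old=⊥  +wl: 3
  step 7. node 0  ⊔preds=[-6,3]  new=[-4,5]  old=[-1,1]  +wl: 4
  step 8. node 1  ⊔preds=[-6,3]  new=[-6,4]  old=[-4,0]  +wl: 5
  step 9. node 2  ⊔preds=[-6,5]  new=[-6,5]  old=[-4,1]  +wl: 0,1
  step 10. node 3  ⊔preds=[-6,5]  new=[-6,6]  old=[-6,3]  +wl: 2
  step 11. node 4  ⊔preds=[-6,6]  new=[-6,6]  old=[-6,3]  +wl: 
  step 12. node 5  ⊔preds=[-6,5]  new=[-6,6]  old=[-6,3]  +wl: 3
  step 13. node 0  ⊔preds=[-6,6]  new=[-4,6]  old=[-4,5]  +wl: 4
  step 14. node 1  ⊔preds=[-6,6]  new=[-6,6]  old=[-6,4]  +wl: 5
  step 15. node 2  ⊔preds=[-6,6]  new=[-6,6]  old=[-6,5]  +wl: 0,1
  step 16. node 3  ⊔preds=[-6,6]  new=[-6,6]  stable
  step 17. node 4  ⊔preds=[-6,6]  new=[-6,6]  stable
  step 18. node 5  ⊔preds=[-6,6]  new=[-6,6]  stable
  step 19. node 0  ⊔preds=[-6,6]  new=[-4,6]  stable
  step 20. node 1  ⊔preds=[-6,6]  new=[-6,6]  stable

Least fixpoint reached:
  node 0: [-4,6]
  node 1: [-6,6]
  node 2: [-6,6]
  node 3: [-6,6]
  node 4: [-6,6]
  node 5: [-6,6]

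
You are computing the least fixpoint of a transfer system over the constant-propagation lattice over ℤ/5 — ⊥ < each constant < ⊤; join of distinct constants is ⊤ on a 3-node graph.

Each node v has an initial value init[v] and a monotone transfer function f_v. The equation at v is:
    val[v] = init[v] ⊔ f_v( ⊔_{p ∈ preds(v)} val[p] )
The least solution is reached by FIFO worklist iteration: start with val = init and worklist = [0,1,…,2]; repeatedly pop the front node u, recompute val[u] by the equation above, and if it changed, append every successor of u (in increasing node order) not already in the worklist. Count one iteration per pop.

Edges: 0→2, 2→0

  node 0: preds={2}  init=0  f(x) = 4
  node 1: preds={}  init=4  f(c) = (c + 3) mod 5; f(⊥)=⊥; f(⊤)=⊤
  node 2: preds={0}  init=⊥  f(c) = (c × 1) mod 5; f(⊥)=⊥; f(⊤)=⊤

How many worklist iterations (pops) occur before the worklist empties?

4

Trace (4 dequeues):
  [1] u=0 | in ⊥ | out ⊤ | prev 0 | push {}
  [2] u=1 | in ⊥ | out 4 | ==
  [3] u=2 | in ⊤ | out ⊤ | prev ⊥ | push {0}
  [4] u=0 | in ⊤ | out ⊤ | ==

Converged values:
  [0] ⊤
  [1] 4
  [2] ⊤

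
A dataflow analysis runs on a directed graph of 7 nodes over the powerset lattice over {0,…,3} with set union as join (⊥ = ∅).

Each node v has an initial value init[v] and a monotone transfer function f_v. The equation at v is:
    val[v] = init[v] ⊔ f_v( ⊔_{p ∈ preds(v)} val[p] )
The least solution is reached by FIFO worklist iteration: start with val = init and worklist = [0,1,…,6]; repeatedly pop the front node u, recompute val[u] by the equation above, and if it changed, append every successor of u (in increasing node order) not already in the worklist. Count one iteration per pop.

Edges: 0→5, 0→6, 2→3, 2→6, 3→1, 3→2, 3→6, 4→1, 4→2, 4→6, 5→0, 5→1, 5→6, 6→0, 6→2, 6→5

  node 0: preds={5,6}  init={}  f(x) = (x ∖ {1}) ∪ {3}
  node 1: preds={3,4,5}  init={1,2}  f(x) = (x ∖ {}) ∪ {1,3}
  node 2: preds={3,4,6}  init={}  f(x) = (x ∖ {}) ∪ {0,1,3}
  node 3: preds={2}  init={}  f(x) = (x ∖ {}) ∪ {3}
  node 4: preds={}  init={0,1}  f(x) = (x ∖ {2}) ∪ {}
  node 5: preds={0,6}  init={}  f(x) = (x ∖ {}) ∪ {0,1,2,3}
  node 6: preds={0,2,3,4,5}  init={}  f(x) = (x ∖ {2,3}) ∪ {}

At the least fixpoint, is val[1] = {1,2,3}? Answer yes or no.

no

Iteration log — 12 steps:
  step 1. node 0  ⊔preds={}  new={3}  old={}  +wl: 
  step 2. node 1  ⊔preds={0,1}  new={0,1,2,3}  old={1,2}  +wl: 
  step 3. node 2  ⊔preds={0,1}  new={0,1,3}  old={}  +wl: 
  step 4. node 3  ⊔preds={0,1,3}  new={0,1,3}  old={}  +wl: 1,2
  step 5. node 4  ⊔preds={}  new={0,1}  stable
  step 6. node 5  ⊔preds={3}  new={0,1,2,3}  old={}  +wl: 0
  step 7. node 6  ⊔preds={0,1,2,3}  new={0,1}  old={}  +wl: 5
  step 8. node 1  ⊔preds={0,1,2,3}  new={0,1,2,3}  stable
  step 9. node 2  ⊔preds={0,1,3}  new={0,1,3}  stable
  step 10. node 0  ⊔preds={0,1,2,3}  new={0,2,3}  old={3}  +wl: 6
  step 11. node 5  ⊔preds={0,1,2,3}  new={0,1,2,3}  stable
  step 12. node 6  ⊔preds={0,1,2,3}  new={0,1}  stable

Least fixpoint reached:
  node 0: {0,2,3}
  node 1: {0,1,2,3}
  node 2: {0,1,3}
  node 3: {0,1,3}
  node 4: {0,1}
  node 5: {0,1,2,3}
  node 6: {0,1}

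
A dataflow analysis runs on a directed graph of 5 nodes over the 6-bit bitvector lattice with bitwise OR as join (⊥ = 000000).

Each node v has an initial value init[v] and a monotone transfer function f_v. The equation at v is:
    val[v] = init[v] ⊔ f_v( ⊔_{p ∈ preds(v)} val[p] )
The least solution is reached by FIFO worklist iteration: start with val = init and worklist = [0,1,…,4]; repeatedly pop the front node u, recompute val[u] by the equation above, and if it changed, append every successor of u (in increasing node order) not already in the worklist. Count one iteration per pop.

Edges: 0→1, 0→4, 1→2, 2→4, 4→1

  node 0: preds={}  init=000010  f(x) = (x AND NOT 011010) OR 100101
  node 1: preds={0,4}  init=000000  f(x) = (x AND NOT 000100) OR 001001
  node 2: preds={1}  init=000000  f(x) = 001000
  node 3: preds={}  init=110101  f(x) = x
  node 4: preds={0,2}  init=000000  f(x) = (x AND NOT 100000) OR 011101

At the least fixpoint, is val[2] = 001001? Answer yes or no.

Trace (7 dequeues):
  [1] u=0 | in 000000 | out 100111 | prev 000010 | push {}
  [2] u=1 | in 100111 | out 101011 | prev 000000 | push {}
  [3] u=2 | in 101011 | out 001000 | prev 000000 | push {}
  [4] u=3 | in 000000 | out 110101 | ==
  [5] u=4 | in 101111 | out 011111 | prev 000000 | push {1}
  [6] u=1 | in 111111 | out 111011 | prev 101011 | push {2}
  [7] u=2 | in 111011 | out 001000 | ==

Converged values:
  [0] 100111
  [1] 111011
  [2] 001000
  [3] 110101
  [4] 011111

no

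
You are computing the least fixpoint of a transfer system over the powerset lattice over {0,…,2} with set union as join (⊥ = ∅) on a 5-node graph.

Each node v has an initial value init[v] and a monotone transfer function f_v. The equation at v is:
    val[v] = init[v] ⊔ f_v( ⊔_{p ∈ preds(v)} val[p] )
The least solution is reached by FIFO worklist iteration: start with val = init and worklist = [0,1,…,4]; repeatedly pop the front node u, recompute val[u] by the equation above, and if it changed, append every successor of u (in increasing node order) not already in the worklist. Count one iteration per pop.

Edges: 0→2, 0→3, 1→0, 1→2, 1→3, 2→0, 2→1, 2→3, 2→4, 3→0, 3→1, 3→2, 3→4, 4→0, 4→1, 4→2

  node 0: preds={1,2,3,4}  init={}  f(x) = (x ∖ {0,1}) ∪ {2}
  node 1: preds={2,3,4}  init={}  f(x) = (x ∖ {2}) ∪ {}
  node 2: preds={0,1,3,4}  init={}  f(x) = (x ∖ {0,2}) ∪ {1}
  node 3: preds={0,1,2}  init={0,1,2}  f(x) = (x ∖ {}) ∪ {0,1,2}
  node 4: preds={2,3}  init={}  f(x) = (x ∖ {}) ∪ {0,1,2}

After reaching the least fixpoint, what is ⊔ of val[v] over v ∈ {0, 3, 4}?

{0,1,2}

Worklist (8 pops):
  #1 pop 0: in={0,1,2} → {2} (was {}); enqueue []
  #2 pop 1: in={0,1,2} → {0,1} (was {}); enqueue [0]
  #3 pop 2: in={0,1,2} → {1} (was {}); enqueue [1]
  #4 pop 3: in={0,1,2} → {0,1,2} (no change)
  #5 pop 4: in={0,1,2} → {0,1,2} (was {}); enqueue [2]
  #6 pop 0: in={0,1,2} → {2} (no change)
  #7 pop 1: in={0,1,2} → {0,1} (no change)
  #8 pop 2: in={0,1,2} → {1} (no change)

Fixpoint:
  val[0] = {2}
  val[1] = {0,1}
  val[2] = {1}
  val[3] = {0,1,2}
  val[4] = {0,1,2}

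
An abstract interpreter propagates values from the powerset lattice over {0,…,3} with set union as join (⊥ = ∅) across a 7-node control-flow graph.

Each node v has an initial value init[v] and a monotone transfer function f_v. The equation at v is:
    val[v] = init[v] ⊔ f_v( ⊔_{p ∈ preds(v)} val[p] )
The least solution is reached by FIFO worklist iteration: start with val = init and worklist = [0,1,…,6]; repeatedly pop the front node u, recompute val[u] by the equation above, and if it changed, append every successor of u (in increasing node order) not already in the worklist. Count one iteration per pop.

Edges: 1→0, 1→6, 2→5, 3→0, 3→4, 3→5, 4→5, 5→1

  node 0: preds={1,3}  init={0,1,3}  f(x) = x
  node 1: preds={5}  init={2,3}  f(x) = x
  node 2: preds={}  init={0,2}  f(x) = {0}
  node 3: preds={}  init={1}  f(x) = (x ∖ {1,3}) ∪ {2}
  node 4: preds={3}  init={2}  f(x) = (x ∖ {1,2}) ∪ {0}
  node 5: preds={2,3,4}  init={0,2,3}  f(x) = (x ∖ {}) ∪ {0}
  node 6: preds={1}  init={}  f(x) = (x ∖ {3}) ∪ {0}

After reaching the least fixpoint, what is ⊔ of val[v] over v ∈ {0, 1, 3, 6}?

Worklist (11 pops):
  #1 pop 0: in={1,2,3} → {0,1,2,3} (was {0,1,3}); enqueue []
  #2 pop 1: in={0,2,3} → {0,2,3} (was {2,3}); enqueue [0]
  #3 pop 2: in={} → {0,2} (no change)
  #4 pop 3: in={} → {1,2} (was {1}); enqueue []
  #5 pop 4: in={1,2} → {0,2} (was {2}); enqueue []
  #6 pop 5: in={0,1,2} → {0,1,2,3} (was {0,2,3}); enqueue [1]
  #7 pop 6: in={0,2,3} → {0,2} (was {}); enqueue []
  #8 pop 0: in={0,1,2,3} → {0,1,2,3} (no change)
  #9 pop 1: in={0,1,2,3} → {0,1,2,3} (was {0,2,3}); enqueue [0,6]
  #10 pop 0: in={0,1,2,3} → {0,1,2,3} (no change)
  #11 pop 6: in={0,1,2,3} → {0,1,2} (was {0,2}); enqueue []

Fixpoint:
  val[0] = {0,1,2,3}
  val[1] = {0,1,2,3}
  val[2] = {0,2}
  val[3] = {1,2}
  val[4] = {0,2}
  val[5] = {0,1,2,3}
  val[6] = {0,1,2}

{0,1,2,3}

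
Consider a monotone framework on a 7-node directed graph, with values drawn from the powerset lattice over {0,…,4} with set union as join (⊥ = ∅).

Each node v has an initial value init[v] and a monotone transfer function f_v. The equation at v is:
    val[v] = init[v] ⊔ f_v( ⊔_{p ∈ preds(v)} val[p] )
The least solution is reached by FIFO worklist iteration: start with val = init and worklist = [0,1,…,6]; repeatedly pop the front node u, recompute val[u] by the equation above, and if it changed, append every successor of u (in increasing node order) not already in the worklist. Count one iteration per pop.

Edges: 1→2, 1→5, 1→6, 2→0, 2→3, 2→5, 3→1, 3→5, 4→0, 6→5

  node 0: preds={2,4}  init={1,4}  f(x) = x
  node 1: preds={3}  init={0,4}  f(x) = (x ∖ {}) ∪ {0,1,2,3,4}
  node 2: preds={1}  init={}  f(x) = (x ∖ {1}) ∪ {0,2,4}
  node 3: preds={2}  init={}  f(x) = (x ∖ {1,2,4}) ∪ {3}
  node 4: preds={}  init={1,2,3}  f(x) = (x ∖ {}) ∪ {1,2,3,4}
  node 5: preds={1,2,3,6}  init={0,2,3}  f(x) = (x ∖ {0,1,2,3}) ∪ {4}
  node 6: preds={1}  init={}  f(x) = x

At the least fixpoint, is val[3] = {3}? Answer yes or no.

Trace (10 dequeues):
  [1] u=0 | in {1,2,3} | out {1,2,3,4} | prev {1,4} | push {}
  [2] u=1 | in {} | out {0,1,2,3,4} | prev {0,4} | push {}
  [3] u=2 | in {0,1,2,3,4} | out {0,2,3,4} | prev {} | push {0}
  [4] u=3 | in {0,2,3,4} | out {0,3} | prev {} | push {1}
  [5] u=4 | in {} | out {1,2,3,4} | prev {1,2,3} | push {}
  [6] u=5 | in {0,1,2,3,4} | out {0,2,3,4} | prev {0,2,3} | push {}
  [7] u=6 | in {0,1,2,3,4} | out {0,1,2,3,4} | prev {} | push {5}
  [8] u=0 | in {0,1,2,3,4} | out {0,1,2,3,4} | prev {1,2,3,4} | push {}
  [9] u=1 | in {0,3} | out {0,1,2,3,4} | ==
  [10] u=5 | in {0,1,2,3,4} | out {0,2,3,4} | ==

Converged values:
  [0] {0,1,2,3,4}
  [1] {0,1,2,3,4}
  [2] {0,2,3,4}
  [3] {0,3}
  [4] {1,2,3,4}
  [5] {0,2,3,4}
  [6] {0,1,2,3,4}

no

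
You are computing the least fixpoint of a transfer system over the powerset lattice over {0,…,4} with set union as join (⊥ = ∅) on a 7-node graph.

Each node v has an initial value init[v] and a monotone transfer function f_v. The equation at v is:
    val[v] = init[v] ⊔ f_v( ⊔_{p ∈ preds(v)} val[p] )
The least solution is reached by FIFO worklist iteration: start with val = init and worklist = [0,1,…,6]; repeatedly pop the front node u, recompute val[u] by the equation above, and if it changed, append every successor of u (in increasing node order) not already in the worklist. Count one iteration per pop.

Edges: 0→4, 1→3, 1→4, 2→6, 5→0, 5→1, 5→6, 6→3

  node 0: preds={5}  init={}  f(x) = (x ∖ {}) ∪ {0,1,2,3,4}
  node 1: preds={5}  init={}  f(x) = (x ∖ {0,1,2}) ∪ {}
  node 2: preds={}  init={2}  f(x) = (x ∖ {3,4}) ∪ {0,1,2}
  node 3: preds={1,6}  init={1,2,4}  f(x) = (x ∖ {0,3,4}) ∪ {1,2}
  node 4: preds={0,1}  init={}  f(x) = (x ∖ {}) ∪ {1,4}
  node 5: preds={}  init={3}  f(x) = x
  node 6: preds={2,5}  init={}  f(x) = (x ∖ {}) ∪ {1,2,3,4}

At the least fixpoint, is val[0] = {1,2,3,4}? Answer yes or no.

no

Worklist (8 pops):
  #1 pop 0: in={3} → {0,1,2,3,4} (was {}); enqueue []
  #2 pop 1: in={3} → {3} (was {}); enqueue []
  #3 pop 2: in={} → {0,1,2} (was {2}); enqueue []
  #4 pop 3: in={3} → {1,2,4} (no change)
  #5 pop 4: in={0,1,2,3,4} → {0,1,2,3,4} (was {}); enqueue []
  #6 pop 5: in={} → {3} (no change)
  #7 pop 6: in={0,1,2,3} → {0,1,2,3,4} (was {}); enqueue [3]
  #8 pop 3: in={0,1,2,3,4} → {1,2,4} (no change)

Fixpoint:
  val[0] = {0,1,2,3,4}
  val[1] = {3}
  val[2] = {0,1,2}
  val[3] = {1,2,4}
  val[4] = {0,1,2,3,4}
  val[5] = {3}
  val[6] = {0,1,2,3,4}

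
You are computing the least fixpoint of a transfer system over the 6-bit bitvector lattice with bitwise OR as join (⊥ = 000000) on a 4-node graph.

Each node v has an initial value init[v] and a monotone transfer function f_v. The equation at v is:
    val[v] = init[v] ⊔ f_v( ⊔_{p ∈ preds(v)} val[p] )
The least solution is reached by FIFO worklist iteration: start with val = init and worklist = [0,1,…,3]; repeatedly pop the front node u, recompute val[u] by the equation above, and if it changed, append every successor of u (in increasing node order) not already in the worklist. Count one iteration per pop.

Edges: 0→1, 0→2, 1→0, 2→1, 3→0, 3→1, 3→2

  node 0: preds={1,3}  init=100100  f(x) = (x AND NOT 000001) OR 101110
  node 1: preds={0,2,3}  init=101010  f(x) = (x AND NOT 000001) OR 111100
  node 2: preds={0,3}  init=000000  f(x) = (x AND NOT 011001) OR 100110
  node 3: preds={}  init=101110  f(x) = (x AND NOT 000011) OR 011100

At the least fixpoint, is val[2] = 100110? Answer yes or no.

Worklist (7 pops):
  #1 pop 0: in=101110 → 101110 (was 100100); enqueue []
  #2 pop 1: in=101110 → 111110 (was 101010); enqueue [0]
  #3 pop 2: in=101110 → 100110 (was 000000); enqueue [1]
  #4 pop 3: in=000000 → 111110 (was 101110); enqueue [2]
  #5 pop 0: in=111110 → 111110 (was 101110); enqueue []
  #6 pop 1: in=111110 → 111110 (no change)
  #7 pop 2: in=111110 → 100110 (no change)

Fixpoint:
  val[0] = 111110
  val[1] = 111110
  val[2] = 100110
  val[3] = 111110

yes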